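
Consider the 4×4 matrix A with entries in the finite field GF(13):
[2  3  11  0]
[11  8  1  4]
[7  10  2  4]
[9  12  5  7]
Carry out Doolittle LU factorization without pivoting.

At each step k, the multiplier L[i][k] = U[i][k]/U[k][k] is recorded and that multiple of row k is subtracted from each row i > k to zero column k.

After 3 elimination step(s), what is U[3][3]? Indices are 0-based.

U[3][3] = 8

[col 0] pivot 2
  R1 -= 12*R0 → (0, 11, 12, 4)  (L[1][0] := 12)
  R2 -= 10*R0 → (0, 6, 9, 4)  (L[2][0] := 10)
  R3 -= 11*R0 → (0, 5, 1, 7)  (L[3][0] := 11)
[col 1] pivot 11
  R2 -= 10*R1 → (0, 0, 6, 3)  (L[2][1] := 10)
  R3 -= 4*R1 → (0, 0, 5, 4)  (L[3][1] := 4)
[col 2] pivot 6
  R3 -= 3*R2 → (0, 0, 0, 8)  (L[3][2] := 3)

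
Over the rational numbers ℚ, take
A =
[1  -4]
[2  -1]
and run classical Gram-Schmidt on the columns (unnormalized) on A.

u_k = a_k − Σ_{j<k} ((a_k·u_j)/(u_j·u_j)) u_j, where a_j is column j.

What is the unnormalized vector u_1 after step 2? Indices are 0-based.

Step 1: u_0 = a_0 = (1, 2).
Step 2: u_1 = a_1 − (-6/5)·u_0 = (-14/5, 7/5).

u_1 = (-14/5, 7/5)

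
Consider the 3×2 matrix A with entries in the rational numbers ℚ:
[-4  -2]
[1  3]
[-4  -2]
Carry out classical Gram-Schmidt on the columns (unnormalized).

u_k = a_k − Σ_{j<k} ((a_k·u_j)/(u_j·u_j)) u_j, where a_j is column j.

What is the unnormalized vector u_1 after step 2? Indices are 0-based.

u_1 = (10/33, 80/33, 10/33)

Step 1: u_0 = a_0 = (-4, 1, -4).
Step 2: u_1 = a_1 − (19/33)·u_0 = (10/33, 80/33, 10/33).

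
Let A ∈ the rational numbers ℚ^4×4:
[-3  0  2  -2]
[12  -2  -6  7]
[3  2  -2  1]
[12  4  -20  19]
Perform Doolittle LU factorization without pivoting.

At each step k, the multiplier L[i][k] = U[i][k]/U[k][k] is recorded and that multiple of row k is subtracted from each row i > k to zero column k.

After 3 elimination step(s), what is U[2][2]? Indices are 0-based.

U[2][2] = 2

k=0: U[0][0]=-3
  eliminate (1,0): mult=-4, new row 1: (0, -2, 2, -1); set L[1][0]=-4
  eliminate (2,0): mult=-1, new row 2: (0, 2, 0, -1); set L[2][0]=-1
  eliminate (3,0): mult=-4, new row 3: (0, 4, -12, 11); set L[3][0]=-4
k=1: U[1][1]=-2
  eliminate (2,1): mult=-1, new row 2: (0, 0, 2, -2); set L[2][1]=-1
  eliminate (3,1): mult=-2, new row 3: (0, 0, -8, 9); set L[3][1]=-2
k=2: U[2][2]=2
  eliminate (3,2): mult=-4, new row 3: (0, 0, 0, 1); set L[3][2]=-4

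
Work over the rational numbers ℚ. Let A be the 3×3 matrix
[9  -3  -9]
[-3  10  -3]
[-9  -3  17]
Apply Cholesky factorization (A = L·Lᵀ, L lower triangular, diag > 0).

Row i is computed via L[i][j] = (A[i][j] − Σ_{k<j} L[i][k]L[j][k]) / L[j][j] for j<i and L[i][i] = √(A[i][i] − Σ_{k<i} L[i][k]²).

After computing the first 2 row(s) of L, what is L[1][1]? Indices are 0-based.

L[1][1] = 3

Step 1: L[0][0] = √(9) = 3.
  L[1][0] = (-3) / L[0][0] = -1.
Step 2: L[1][1] = √(9) = 3.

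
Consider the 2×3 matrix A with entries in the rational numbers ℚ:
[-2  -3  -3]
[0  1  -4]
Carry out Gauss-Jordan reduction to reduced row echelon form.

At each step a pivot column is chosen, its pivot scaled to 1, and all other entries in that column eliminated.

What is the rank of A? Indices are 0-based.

step 1: normalize row 0 (÷-2) = (1, 3/2, 3/2)
step 2: normalize row 1 (÷1) = (0, 1, -4)
  row 0: subtract 3/2×row1 = (1, 0, 15/2)

rank = 2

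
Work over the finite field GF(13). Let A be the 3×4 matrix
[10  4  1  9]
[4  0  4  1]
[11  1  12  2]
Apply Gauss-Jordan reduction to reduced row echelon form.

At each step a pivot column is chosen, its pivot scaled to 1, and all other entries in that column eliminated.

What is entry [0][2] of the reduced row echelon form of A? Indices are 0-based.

M[0][2] = 1

pivot(0,0)=10: scale R0 → (1, 3, 4, 10)
  clear (1,0): R1 −= (4)R0 → (0, 1, 1, 0)
  clear (2,0): R2 −= (11)R0 → (0, 7, 7, 9)
pivot(1,1)=1: scale R1 → (0, 1, 1, 0)
  clear (0,1): R0 −= (3)R1 → (1, 0, 1, 10)
  clear (2,1): R2 −= (7)R1 → (0, 0, 0, 9)
col 2: no nonzero at/below row 2; advance.
pivot(2,3)=9: scale R2 → (0, 0, 0, 1)
  clear (0,3): R0 −= (10)R2 → (1, 0, 1, 0)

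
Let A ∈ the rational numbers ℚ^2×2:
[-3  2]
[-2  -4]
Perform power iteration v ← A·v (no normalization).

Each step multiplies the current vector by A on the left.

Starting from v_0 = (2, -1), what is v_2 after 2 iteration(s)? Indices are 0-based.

v_0 = (2, -1).
v_1 = A·v_0 = (-8, 0).
v_2 = A·v_1 = (24, 16).

v_2 = (24, 16)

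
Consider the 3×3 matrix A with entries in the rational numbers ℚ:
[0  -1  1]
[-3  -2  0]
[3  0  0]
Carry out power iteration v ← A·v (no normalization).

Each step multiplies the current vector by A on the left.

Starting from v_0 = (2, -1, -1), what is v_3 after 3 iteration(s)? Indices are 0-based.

v_0 = (2, -1, -1).
v_1 = A·v_0 = (0, -4, 6).
v_2 = A·v_1 = (10, 8, 0).
v_3 = A·v_2 = (-8, -46, 30).

v_3 = (-8, -46, 30)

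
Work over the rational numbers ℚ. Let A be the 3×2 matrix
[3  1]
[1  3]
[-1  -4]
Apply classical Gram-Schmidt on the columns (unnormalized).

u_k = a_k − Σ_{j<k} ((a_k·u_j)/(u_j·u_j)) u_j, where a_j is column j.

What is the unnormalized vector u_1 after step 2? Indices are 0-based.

u_1 = (-19/11, 23/11, -34/11)

Step 1: u_0 = a_0 = (3, 1, -1).
Step 2: u_1 = a_1 − (10/11)·u_0 = (-19/11, 23/11, -34/11).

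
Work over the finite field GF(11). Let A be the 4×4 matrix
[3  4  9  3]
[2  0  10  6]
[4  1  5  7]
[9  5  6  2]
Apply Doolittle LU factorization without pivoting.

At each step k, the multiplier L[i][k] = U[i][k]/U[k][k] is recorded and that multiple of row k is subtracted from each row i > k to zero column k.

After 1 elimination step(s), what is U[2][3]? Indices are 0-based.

U[2][3] = 3

Step 1: pivot at (0,0) is 3.
  row1 ← row1 − (8)·row0  ⇒  L[1][0]=8, U row1=(0, 1, 4, 4)
  row2 ← row2 − (5)·row0  ⇒  L[2][0]=5, U row2=(0, 3, 4, 3)
  row3 ← row3 − (3)·row0  ⇒  L[3][0]=3, U row3=(0, 4, 1, 4)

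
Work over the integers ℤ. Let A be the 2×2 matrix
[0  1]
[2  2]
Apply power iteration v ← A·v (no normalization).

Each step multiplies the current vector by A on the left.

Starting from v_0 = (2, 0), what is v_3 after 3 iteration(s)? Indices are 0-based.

v_0 = (2, 0).
v_1 = A·v_0 = (0, 4).
v_2 = A·v_1 = (4, 8).
v_3 = A·v_2 = (8, 24).

v_3 = (8, 24)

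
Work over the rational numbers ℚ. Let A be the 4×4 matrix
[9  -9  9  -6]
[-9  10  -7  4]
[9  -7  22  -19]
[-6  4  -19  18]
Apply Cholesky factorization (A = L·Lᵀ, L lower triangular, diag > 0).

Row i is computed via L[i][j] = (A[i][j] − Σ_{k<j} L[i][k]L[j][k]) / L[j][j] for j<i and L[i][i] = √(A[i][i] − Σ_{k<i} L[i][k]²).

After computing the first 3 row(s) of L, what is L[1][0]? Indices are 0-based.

Step 1: L[0][0] = √(9) = 3.
  L[1][0] = (-9) / L[0][0] = -3.
Step 2: L[1][1] = √(1) = 1.
  L[2][0] = (9) / L[0][0] = 3.
  L[2][1] = (2) / L[1][1] = 2.
Step 3: L[2][2] = √(9) = 3.

L[1][0] = -3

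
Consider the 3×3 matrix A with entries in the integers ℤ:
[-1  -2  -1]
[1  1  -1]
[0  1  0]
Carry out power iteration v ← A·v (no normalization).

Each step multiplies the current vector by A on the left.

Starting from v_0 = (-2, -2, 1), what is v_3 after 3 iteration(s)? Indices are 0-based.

v_0 = (-2, -2, 1).
v_1 = A·v_0 = (5, -5, -2).
v_2 = A·v_1 = (7, 2, -5).
v_3 = A·v_2 = (-6, 14, 2).

v_3 = (-6, 14, 2)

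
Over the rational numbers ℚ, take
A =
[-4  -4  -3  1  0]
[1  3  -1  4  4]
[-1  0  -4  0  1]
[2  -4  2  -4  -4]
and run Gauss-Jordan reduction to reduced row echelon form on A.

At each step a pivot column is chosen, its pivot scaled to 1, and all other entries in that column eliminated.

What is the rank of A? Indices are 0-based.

rank = 4

step 1: normalize row 0 (÷-4) = (1, 1, 3/4, -1/4, 0)
  row 1: subtract 1×row0 = (0, 2, -7/4, 17/4, 4)
  row 2: subtract -1×row0 = (0, 1, -13/4, -1/4, 1)
  row 3: subtract 2×row0 = (0, -6, 1/2, -7/2, -4)
step 2: normalize row 1 (÷2) = (0, 1, -7/8, 17/8, 2)
  row 0: subtract 1×row1 = (1, 0, 13/8, -19/8, -2)
  row 2: subtract 1×row1 = (0, 0, -19/8, -19/8, -1)
  row 3: subtract -6×row1 = (0, 0, -19/4, 37/4, 8)
step 3: normalize row 2 (÷-19/8) = (0, 0, 1, 1, 8/19)
  row 0: subtract 13/8×row2 = (1, 0, 0, -4, -51/19)
  row 1: subtract -7/8×row2 = (0, 1, 0, 3, 45/19)
  row 3: subtract -19/4×row2 = (0, 0, 0, 14, 10)
step 4: normalize row 3 (÷14) = (0, 0, 0, 1, 5/7)
  row 0: subtract -4×row3 = (1, 0, 0, 0, 23/133)
  row 1: subtract 3×row3 = (0, 1, 0, 0, 30/133)
  row 2: subtract 1×row3 = (0, 0, 1, 0, -39/133)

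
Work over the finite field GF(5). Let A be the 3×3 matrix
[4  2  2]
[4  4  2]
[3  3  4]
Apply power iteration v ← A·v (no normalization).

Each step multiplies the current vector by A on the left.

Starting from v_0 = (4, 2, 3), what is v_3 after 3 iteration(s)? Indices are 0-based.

v_0 = (4, 2, 3).
v_1 = A·v_0 = (1, 0, 0).
v_2 = A·v_1 = (4, 4, 3).
v_3 = A·v_2 = (0, 3, 1).

v_3 = (0, 3, 1)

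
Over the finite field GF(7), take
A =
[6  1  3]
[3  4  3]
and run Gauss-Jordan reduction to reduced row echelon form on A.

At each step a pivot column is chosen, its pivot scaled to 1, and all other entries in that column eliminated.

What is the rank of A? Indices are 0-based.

step 1: normalize row 0 (÷6) = (1, 6, 4)
  row 1: subtract 3×row0 = (0, 0, 5)
skip col 1 (zero from row 1)
step 2: normalize row 1 (÷5) = (0, 0, 1)
  row 0: subtract 4×row1 = (1, 6, 0)

rank = 2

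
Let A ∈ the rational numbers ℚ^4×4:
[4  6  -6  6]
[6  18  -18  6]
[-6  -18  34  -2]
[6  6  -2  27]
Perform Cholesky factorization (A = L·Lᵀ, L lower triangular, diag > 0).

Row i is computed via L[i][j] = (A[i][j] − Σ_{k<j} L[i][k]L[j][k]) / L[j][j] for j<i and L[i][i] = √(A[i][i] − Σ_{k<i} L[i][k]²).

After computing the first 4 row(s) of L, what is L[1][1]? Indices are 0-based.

L[1][1] = 3

Step 1: L[0][0] = √(4) = 2.
  L[1][0] = (6) / L[0][0] = 3.
Step 2: L[1][1] = √(9) = 3.
  L[2][0] = (-6) / L[0][0] = -3.
  L[2][1] = (-9) / L[1][1] = -3.
Step 3: L[2][2] = √(16) = 4.
  L[3][0] = (6) / L[0][0] = 3.
  L[3][1] = (-3) / L[1][1] = -1.
  L[3][2] = (4) / L[2][2] = 1.
Step 4: L[3][3] = √(16) = 4.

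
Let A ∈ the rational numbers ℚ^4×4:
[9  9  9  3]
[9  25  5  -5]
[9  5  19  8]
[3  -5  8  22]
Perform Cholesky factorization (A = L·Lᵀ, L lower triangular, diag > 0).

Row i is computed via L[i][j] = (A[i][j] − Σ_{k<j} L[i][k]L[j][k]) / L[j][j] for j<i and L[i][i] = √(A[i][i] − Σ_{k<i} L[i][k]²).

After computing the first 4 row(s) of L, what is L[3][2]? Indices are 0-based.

L[3][2] = 1

Step 1: L[0][0] = √(9) = 3.
  L[1][0] = (9) / L[0][0] = 3.
Step 2: L[1][1] = √(16) = 4.
  L[2][0] = (9) / L[0][0] = 3.
  L[2][1] = (-4) / L[1][1] = -1.
Step 3: L[2][2] = √(9) = 3.
  L[3][0] = (3) / L[0][0] = 1.
  L[3][1] = (-8) / L[1][1] = -2.
  L[3][2] = (3) / L[2][2] = 1.
Step 4: L[3][3] = √(16) = 4.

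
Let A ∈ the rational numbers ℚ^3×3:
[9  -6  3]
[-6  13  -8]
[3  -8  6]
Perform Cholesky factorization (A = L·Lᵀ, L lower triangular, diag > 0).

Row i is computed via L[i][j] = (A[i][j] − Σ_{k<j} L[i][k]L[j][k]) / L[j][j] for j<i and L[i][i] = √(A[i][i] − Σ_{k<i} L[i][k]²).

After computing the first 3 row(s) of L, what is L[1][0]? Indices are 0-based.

Step 1: L[0][0] = √(9) = 3.
  L[1][0] = (-6) / L[0][0] = -2.
Step 2: L[1][1] = √(9) = 3.
  L[2][0] = (3) / L[0][0] = 1.
  L[2][1] = (-6) / L[1][1] = -2.
Step 3: L[2][2] = √(1) = 1.

L[1][0] = -2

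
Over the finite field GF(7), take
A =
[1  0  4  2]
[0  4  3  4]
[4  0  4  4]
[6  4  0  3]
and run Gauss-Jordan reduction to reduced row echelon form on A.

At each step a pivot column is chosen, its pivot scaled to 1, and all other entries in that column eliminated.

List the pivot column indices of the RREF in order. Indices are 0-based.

[1] R0 /= 1  ⇒  (1, 0, 4, 2)
     R2 -= 4·R0  ⇒  (0, 0, 2, 3)
     R3 -= 6·R0  ⇒  (0, 4, 4, 5)
[2] R1 /= 4  ⇒  (0, 1, 6, 1)
     R3 -= 4·R1  ⇒  (0, 0, 1, 1)
[3] R2 /= 2  ⇒  (0, 0, 1, 5)
     R0 -= 4·R2  ⇒  (1, 0, 0, 3)
     R1 -= 6·R2  ⇒  (0, 1, 0, 6)
     R3 -= 1·R2  ⇒  (0, 0, 0, 3)
[4] R3 /= 3  ⇒  (0, 0, 0, 1)
     R0 -= 3·R3  ⇒  (1, 0, 0, 0)
     R1 -= 6·R3  ⇒  (0, 1, 0, 0)
     R2 -= 5·R3  ⇒  (0, 0, 1, 0)

pivot columns: 0, 1, 2, 3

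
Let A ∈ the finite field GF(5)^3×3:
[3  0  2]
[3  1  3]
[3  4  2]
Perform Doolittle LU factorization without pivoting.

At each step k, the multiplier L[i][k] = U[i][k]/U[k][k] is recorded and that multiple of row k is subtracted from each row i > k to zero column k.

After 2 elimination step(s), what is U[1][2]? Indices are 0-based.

U[1][2] = 1

Step 1: pivot at (0,0) is 3.
  row1 ← row1 − (1)·row0  ⇒  L[1][0]=1, U row1=(0, 1, 1)
  row2 ← row2 − (1)·row0  ⇒  L[2][0]=1, U row2=(0, 4, 0)
Step 2: pivot at (1,1) is 1.
  row2 ← row2 − (4)·row1  ⇒  L[2][1]=4, U row2=(0, 0, 1)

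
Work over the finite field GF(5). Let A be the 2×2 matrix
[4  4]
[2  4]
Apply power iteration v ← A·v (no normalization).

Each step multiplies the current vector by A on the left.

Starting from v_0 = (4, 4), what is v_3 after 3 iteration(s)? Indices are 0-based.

v_3 = (1, 3)

v_0 = (4, 4).
v_1 = A·v_0 = (2, 4).
v_2 = A·v_1 = (4, 0).
v_3 = A·v_2 = (1, 3).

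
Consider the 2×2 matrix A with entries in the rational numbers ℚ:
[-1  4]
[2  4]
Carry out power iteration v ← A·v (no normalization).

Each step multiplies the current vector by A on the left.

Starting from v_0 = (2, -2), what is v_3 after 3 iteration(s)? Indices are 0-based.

v_3 = (-138, -156)

v_0 = (2, -2).
v_1 = A·v_0 = (-10, -4).
v_2 = A·v_1 = (-6, -36).
v_3 = A·v_2 = (-138, -156).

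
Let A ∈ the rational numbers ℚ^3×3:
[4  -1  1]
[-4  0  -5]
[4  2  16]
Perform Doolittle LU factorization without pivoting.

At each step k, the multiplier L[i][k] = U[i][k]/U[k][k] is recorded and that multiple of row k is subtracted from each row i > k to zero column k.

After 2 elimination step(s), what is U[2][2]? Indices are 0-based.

U[2][2] = 3

Step 1: pivot at (0,0) is 4.
  row1 ← row1 − (-1)·row0  ⇒  L[1][0]=-1, U row1=(0, -1, -4)
  row2 ← row2 − (1)·row0  ⇒  L[2][0]=1, U row2=(0, 3, 15)
Step 2: pivot at (1,1) is -1.
  row2 ← row2 − (-3)·row1  ⇒  L[2][1]=-3, U row2=(0, 0, 3)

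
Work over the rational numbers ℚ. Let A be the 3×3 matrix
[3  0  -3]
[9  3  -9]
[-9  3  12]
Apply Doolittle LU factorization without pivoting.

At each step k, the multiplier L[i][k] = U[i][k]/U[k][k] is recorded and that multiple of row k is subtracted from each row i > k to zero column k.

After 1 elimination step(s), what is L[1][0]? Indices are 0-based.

Step 1: pivot at (0,0) is 3.
  row1 ← row1 − (3)·row0  ⇒  L[1][0]=3, U row1=(0, 3, 0)
  row2 ← row2 − (-3)·row0  ⇒  L[2][0]=-3, U row2=(0, 3, 3)

L[1][0] = 3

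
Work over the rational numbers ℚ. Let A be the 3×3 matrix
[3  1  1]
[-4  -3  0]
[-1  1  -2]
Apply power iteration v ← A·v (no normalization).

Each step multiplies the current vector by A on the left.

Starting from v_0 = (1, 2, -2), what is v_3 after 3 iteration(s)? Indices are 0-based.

v_3 = (7, -70, 60)

v_0 = (1, 2, -2).
v_1 = A·v_0 = (3, -10, 5).
v_2 = A·v_1 = (4, 18, -23).
v_3 = A·v_2 = (7, -70, 60).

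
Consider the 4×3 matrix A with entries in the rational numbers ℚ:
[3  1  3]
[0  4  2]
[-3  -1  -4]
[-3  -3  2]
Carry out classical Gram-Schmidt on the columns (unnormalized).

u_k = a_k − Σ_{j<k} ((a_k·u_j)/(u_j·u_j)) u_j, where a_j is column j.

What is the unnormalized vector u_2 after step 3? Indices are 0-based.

Step 1: u_0 = a_0 = (3, 0, -3, -3).
Step 2: u_1 = a_1 − (5/9)·u_0 = (-2/3, 4, 2/3, -4/3).
Step 3: u_2 = a_2 − (5/9)·u_0 − (1/28)·u_1 = (19/14, 13/7, -33/14, 26/7).

u_2 = (19/14, 13/7, -33/14, 26/7)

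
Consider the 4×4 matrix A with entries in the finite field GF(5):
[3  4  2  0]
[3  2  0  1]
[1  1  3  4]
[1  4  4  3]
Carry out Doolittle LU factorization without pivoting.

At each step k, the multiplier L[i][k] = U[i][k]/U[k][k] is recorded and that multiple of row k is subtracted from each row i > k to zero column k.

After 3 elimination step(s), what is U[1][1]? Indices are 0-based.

[col 0] pivot 3
  R1 -= 1*R0 → (0, 3, 3, 1)  (L[1][0] := 1)
  R2 -= 2*R0 → (0, 3, 4, 4)  (L[2][0] := 2)
  R3 -= 2*R0 → (0, 1, 0, 3)  (L[3][0] := 2)
[col 1] pivot 3
  R2 -= 1*R1 → (0, 0, 1, 3)  (L[2][1] := 1)
  R3 -= 2*R1 → (0, 0, 4, 1)  (L[3][1] := 2)
[col 2] pivot 1
  R3 -= 4*R2 → (0, 0, 0, 4)  (L[3][2] := 4)

U[1][1] = 3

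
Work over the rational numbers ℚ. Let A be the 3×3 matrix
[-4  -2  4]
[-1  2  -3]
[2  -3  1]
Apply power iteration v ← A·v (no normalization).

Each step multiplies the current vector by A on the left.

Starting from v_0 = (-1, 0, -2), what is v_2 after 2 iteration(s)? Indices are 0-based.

v_0 = (-1, 0, -2).
v_1 = A·v_0 = (-4, 7, -4).
v_2 = A·v_1 = (-14, 30, -33).

v_2 = (-14, 30, -33)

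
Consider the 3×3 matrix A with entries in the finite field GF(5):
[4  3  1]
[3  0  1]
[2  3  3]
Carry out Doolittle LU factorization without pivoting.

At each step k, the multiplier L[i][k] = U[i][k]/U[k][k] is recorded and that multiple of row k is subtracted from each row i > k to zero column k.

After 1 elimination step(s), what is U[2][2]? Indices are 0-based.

k=0: U[0][0]=4
  eliminate (1,0): mult=2, new row 1: (0, 4, 4); set L[1][0]=2
  eliminate (2,0): mult=3, new row 2: (0, 4, 0); set L[2][0]=3

U[2][2] = 0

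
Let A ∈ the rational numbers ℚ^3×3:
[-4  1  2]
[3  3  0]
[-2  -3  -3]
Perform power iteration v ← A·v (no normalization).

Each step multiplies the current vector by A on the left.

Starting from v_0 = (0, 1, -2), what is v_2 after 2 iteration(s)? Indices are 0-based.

v_0 = (0, 1, -2).
v_1 = A·v_0 = (-3, 3, 3).
v_2 = A·v_1 = (21, 0, -12).

v_2 = (21, 0, -12)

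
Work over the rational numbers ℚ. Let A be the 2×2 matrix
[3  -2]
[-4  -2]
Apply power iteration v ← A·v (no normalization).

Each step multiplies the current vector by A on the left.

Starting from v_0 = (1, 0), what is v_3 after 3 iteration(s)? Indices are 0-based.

v_3 = (59, -60)

v_0 = (1, 0).
v_1 = A·v_0 = (3, -4).
v_2 = A·v_1 = (17, -4).
v_3 = A·v_2 = (59, -60).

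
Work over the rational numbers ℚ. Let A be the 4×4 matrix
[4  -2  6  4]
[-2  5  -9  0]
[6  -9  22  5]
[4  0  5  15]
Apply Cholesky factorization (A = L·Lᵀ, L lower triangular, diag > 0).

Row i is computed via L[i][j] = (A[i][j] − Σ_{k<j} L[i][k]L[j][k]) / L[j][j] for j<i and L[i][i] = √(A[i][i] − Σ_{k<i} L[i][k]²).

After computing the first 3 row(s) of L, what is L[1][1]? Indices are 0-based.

L[1][1] = 2

Step 1: L[0][0] = √(4) = 2.
  L[1][0] = (-2) / L[0][0] = -1.
Step 2: L[1][1] = √(4) = 2.
  L[2][0] = (6) / L[0][0] = 3.
  L[2][1] = (-6) / L[1][1] = -3.
Step 3: L[2][2] = √(4) = 2.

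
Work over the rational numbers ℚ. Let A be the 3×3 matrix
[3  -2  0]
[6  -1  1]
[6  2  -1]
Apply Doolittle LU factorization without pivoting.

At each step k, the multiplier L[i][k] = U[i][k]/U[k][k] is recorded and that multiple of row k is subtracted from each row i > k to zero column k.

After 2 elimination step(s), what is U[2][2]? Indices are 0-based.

[col 0] pivot 3
  R1 -= 2*R0 → (0, 3, 1)  (L[1][0] := 2)
  R2 -= 2*R0 → (0, 6, -1)  (L[2][0] := 2)
[col 1] pivot 3
  R2 -= 2*R1 → (0, 0, -3)  (L[2][1] := 2)

U[2][2] = -3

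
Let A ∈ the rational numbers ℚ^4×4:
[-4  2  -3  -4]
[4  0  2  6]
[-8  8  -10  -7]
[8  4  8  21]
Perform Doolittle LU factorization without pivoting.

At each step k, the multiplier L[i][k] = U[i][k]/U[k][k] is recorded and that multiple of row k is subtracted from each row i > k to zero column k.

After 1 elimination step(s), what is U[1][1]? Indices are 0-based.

k=0: U[0][0]=-4
  eliminate (1,0): mult=-1, new row 1: (0, 2, -1, 2); set L[1][0]=-1
  eliminate (2,0): mult=2, new row 2: (0, 4, -4, 1); set L[2][0]=2
  eliminate (3,0): mult=-2, new row 3: (0, 8, 2, 13); set L[3][0]=-2

U[1][1] = 2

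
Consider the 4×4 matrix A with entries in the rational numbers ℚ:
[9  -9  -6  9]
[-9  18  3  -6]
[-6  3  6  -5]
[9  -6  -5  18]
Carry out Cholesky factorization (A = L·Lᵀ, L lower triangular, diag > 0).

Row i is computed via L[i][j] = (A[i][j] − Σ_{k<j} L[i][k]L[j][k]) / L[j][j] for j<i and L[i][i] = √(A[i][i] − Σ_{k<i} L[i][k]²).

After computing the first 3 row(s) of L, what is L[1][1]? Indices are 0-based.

L[1][1] = 3

Step 1: L[0][0] = √(9) = 3.
  L[1][0] = (-9) / L[0][0] = -3.
Step 2: L[1][1] = √(9) = 3.
  L[2][0] = (-6) / L[0][0] = -2.
  L[2][1] = (-3) / L[1][1] = -1.
Step 3: L[2][2] = √(1) = 1.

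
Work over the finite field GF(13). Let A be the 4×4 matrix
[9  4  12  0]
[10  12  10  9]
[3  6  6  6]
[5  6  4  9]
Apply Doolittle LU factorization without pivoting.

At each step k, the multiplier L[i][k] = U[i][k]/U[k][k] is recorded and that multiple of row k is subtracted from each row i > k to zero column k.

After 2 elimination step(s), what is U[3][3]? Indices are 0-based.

[col 0] pivot 9
  R1 -= 4*R0 → (0, 9, 1, 9)  (L[1][0] := 4)
  R2 -= 9*R0 → (0, 9, 2, 6)  (L[2][0] := 9)
  R3 -= 2*R0 → (0, 11, 6, 9)  (L[3][0] := 2)
[col 1] pivot 9
  R2 -= 1*R1 → (0, 0, 1, 10)  (L[2][1] := 1)
  R3 -= 7*R1 → (0, 0, 12, 11)  (L[3][1] := 7)

U[3][3] = 11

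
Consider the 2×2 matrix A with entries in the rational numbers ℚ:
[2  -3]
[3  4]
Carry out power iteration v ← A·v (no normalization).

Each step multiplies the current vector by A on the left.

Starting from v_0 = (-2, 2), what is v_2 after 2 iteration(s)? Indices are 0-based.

v_2 = (-26, -22)

v_0 = (-2, 2).
v_1 = A·v_0 = (-10, 2).
v_2 = A·v_1 = (-26, -22).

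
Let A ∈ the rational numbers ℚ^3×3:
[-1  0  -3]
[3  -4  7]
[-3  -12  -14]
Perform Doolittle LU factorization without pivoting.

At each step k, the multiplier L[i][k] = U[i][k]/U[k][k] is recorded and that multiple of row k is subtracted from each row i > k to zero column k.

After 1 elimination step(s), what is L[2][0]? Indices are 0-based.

L[2][0] = 3

k=0: U[0][0]=-1
  eliminate (1,0): mult=-3, new row 1: (0, -4, -2); set L[1][0]=-3
  eliminate (2,0): mult=3, new row 2: (0, -12, -5); set L[2][0]=3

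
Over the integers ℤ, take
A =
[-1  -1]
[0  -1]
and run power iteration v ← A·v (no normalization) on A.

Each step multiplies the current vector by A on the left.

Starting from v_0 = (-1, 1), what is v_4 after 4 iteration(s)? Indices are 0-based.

v_0 = (-1, 1).
v_1 = A·v_0 = (0, -1).
v_2 = A·v_1 = (1, 1).
v_3 = A·v_2 = (-2, -1).
v_4 = A·v_3 = (3, 1).

v_4 = (3, 1)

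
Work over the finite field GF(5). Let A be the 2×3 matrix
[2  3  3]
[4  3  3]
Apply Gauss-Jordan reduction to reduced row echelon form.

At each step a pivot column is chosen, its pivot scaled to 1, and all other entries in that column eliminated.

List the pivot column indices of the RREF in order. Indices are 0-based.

step 1: normalize row 0 (÷2) = (1, 4, 4)
  row 1: subtract 4×row0 = (0, 2, 2)
step 2: normalize row 1 (÷2) = (0, 1, 1)
  row 0: subtract 4×row1 = (1, 0, 0)

pivot columns: 0, 1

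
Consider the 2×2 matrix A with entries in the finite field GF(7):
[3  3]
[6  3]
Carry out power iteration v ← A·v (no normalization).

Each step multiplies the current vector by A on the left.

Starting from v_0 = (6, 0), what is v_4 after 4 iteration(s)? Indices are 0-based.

v_0 = (6, 0).
v_1 = A·v_0 = (4, 1).
v_2 = A·v_1 = (1, 6).
v_3 = A·v_2 = (0, 3).
v_4 = A·v_3 = (2, 2).

v_4 = (2, 2)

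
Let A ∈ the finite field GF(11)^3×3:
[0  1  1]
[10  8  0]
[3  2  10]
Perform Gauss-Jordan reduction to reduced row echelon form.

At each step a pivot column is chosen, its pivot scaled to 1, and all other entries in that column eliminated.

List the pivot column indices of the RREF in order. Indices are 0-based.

pivot columns: 0, 1, 2

pivot(0,0): swap R0↔R1
pivot(0,0)=10: scale R0 → (1, 3, 0)
  clear (2,0): R2 −= (3)R0 → (0, 4, 10)
pivot(1,1)=1: scale R1 → (0, 1, 1)
  clear (0,1): R0 −= (3)R1 → (1, 0, 8)
  clear (2,1): R2 −= (4)R1 → (0, 0, 6)
pivot(2,2)=6: scale R2 → (0, 0, 1)
  clear (0,2): R0 −= (8)R2 → (1, 0, 0)
  clear (1,2): R1 −= (1)R2 → (0, 1, 0)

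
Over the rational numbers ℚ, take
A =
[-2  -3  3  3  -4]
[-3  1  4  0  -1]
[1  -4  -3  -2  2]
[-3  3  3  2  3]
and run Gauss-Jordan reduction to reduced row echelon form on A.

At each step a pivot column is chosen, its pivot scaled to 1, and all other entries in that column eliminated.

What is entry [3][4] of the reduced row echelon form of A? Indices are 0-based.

M[3][4] = 3/125

[1] R0 /= -2  ⇒  (1, 3/2, -3/2, -3/2, 2)
     R1 -= -3·R0  ⇒  (0, 11/2, -1/2, -9/2, 5)
     R2 -= 1·R0  ⇒  (0, -11/2, -3/2, -1/2, 0)
     R3 -= -3·R0  ⇒  (0, 15/2, -3/2, -5/2, 9)
[2] R1 /= 11/2  ⇒  (0, 1, -1/11, -9/11, 10/11)
     R0 -= 3/2·R1  ⇒  (1, 0, -15/11, -3/11, 7/11)
     R2 -= -11/2·R1  ⇒  (0, 0, -2, -5, 5)
     R3 -= 15/2·R1  ⇒  (0, 0, -9/11, 40/11, 24/11)
[3] R2 /= -2  ⇒  (0, 0, 1, 5/2, -5/2)
     R0 -= -15/11·R2  ⇒  (1, 0, 0, 69/22, -61/22)
     R1 -= -1/11·R2  ⇒  (0, 1, 0, -13/22, 15/22)
     R3 -= -9/11·R2  ⇒  (0, 0, 0, 125/22, 3/22)
[4] R3 /= 125/22  ⇒  (0, 0, 0, 1, 3/125)
     R0 -= 69/22·R3  ⇒  (1, 0, 0, 0, -356/125)
     R1 -= -13/22·R3  ⇒  (0, 1, 0, 0, 87/125)
     R2 -= 5/2·R3  ⇒  (0, 0, 1, 0, -64/25)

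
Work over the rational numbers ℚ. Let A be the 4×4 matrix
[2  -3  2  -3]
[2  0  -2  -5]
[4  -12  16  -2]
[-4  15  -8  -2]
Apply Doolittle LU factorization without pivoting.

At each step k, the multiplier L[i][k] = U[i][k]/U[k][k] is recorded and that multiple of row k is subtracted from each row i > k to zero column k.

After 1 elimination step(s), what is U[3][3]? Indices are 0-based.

k=0: U[0][0]=2
  eliminate (1,0): mult=1, new row 1: (0, 3, -4, -2); set L[1][0]=1
  eliminate (2,0): mult=2, new row 2: (0, -6, 12, 4); set L[2][0]=2
  eliminate (3,0): mult=-2, new row 3: (0, 9, -4, -8); set L[3][0]=-2

U[3][3] = -8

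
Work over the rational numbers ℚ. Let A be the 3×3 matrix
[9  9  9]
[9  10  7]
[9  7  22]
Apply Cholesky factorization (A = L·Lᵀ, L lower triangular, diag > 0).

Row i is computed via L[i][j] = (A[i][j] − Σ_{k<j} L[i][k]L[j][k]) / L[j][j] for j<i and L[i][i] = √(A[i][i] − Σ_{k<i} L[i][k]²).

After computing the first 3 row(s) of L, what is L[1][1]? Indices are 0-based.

Step 1: L[0][0] = √(9) = 3.
  L[1][0] = (9) / L[0][0] = 3.
Step 2: L[1][1] = √(1) = 1.
  L[2][0] = (9) / L[0][0] = 3.
  L[2][1] = (-2) / L[1][1] = -2.
Step 3: L[2][2] = √(9) = 3.

L[1][1] = 1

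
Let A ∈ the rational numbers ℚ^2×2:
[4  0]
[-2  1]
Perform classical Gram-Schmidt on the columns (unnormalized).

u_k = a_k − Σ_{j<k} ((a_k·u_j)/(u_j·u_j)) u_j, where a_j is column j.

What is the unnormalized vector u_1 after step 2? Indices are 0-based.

u_1 = (2/5, 4/5)

Step 1: u_0 = a_0 = (4, -2).
Step 2: u_1 = a_1 − (-1/10)·u_0 = (2/5, 4/5).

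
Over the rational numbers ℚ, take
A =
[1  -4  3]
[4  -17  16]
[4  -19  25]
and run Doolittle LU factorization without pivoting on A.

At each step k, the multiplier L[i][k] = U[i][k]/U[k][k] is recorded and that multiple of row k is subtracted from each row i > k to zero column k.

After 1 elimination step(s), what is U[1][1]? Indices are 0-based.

k=0: U[0][0]=1
  eliminate (1,0): mult=4, new row 1: (0, -1, 4); set L[1][0]=4
  eliminate (2,0): mult=4, new row 2: (0, -3, 13); set L[2][0]=4

U[1][1] = -1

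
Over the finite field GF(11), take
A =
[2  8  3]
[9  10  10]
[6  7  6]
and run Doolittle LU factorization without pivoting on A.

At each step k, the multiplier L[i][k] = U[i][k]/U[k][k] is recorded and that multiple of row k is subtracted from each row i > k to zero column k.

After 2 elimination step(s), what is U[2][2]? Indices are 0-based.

k=0: U[0][0]=2
  eliminate (1,0): mult=10, new row 1: (0, 7, 2); set L[1][0]=10
  eliminate (2,0): mult=3, new row 2: (0, 5, 8); set L[2][0]=3
k=1: U[1][1]=7
  eliminate (2,1): mult=7, new row 2: (0, 0, 5); set L[2][1]=7

U[2][2] = 5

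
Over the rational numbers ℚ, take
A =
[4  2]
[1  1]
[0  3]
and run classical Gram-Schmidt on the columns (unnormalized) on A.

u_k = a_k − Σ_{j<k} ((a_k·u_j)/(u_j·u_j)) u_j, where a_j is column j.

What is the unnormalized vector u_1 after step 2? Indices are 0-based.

u_1 = (-2/17, 8/17, 3)

Step 1: u_0 = a_0 = (4, 1, 0).
Step 2: u_1 = a_1 − (9/17)·u_0 = (-2/17, 8/17, 3).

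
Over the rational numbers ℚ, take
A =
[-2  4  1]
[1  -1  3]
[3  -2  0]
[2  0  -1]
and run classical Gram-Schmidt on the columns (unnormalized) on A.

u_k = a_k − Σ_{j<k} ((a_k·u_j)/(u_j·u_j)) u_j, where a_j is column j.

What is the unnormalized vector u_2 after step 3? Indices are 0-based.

Step 1: u_0 = a_0 = (-2, 1, 3, 2).
Step 2: u_1 = a_1 − (-5/6)·u_0 = (7/3, -1/6, 1/2, 5/3).
Step 3: u_2 = a_2 − (-1/18)·u_0 − (1/51)·u_1 = (43/51, 52/17, 8/51, -47/51).

u_2 = (43/51, 52/17, 8/51, -47/51)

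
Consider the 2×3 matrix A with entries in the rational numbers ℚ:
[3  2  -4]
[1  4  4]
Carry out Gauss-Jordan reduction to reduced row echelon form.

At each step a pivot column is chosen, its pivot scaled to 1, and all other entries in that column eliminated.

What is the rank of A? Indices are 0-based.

pivot(0,0)=3: scale R0 → (1, 2/3, -4/3)
  clear (1,0): R1 −= (1)R0 → (0, 10/3, 16/3)
pivot(1,1)=10/3: scale R1 → (0, 1, 8/5)
  clear (0,1): R0 −= (2/3)R1 → (1, 0, -12/5)

rank = 2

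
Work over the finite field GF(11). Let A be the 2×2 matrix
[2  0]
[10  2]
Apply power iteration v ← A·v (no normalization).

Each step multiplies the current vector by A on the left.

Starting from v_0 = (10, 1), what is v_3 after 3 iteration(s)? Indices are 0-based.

v_0 = (10, 1).
v_1 = A·v_0 = (9, 3).
v_2 = A·v_1 = (7, 8).
v_3 = A·v_2 = (3, 9).

v_3 = (3, 9)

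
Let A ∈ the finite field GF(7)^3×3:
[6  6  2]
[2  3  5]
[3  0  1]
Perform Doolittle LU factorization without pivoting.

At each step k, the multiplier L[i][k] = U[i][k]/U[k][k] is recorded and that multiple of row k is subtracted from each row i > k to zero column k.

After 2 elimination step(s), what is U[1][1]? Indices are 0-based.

U[1][1] = 1

k=0: U[0][0]=6
  eliminate (1,0): mult=5, new row 1: (0, 1, 2); set L[1][0]=5
  eliminate (2,0): mult=4, new row 2: (0, 4, 0); set L[2][0]=4
k=1: U[1][1]=1
  eliminate (2,1): mult=4, new row 2: (0, 0, 6); set L[2][1]=4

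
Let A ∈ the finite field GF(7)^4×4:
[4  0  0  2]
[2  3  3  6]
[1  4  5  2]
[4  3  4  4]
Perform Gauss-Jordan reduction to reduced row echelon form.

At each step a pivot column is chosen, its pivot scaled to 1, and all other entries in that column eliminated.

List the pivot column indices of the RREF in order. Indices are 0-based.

step 1: normalize row 0 (÷4) = (1, 0, 0, 4)
  row 1: subtract 2×row0 = (0, 3, 3, 5)
  row 2: subtract 1×row0 = (0, 4, 5, 5)
  row 3: subtract 4×row0 = (0, 3, 4, 2)
step 2: normalize row 1 (÷3) = (0, 1, 1, 4)
  row 2: subtract 4×row1 = (0, 0, 1, 3)
  row 3: subtract 3×row1 = (0, 0, 1, 4)
step 3: normalize row 2 (÷1) = (0, 0, 1, 3)
  row 1: subtract 1×row2 = (0, 1, 0, 1)
  row 3: subtract 1×row2 = (0, 0, 0, 1)
step 4: normalize row 3 (÷1) = (0, 0, 0, 1)
  row 0: subtract 4×row3 = (1, 0, 0, 0)
  row 1: subtract 1×row3 = (0, 1, 0, 0)
  row 2: subtract 3×row3 = (0, 0, 1, 0)

pivot columns: 0, 1, 2, 3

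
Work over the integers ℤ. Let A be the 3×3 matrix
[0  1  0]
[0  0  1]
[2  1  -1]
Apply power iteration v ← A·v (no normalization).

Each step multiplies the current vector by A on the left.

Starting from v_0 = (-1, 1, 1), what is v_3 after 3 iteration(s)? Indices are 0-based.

v_3 = (-2, 5, -5)

v_0 = (-1, 1, 1).
v_1 = A·v_0 = (1, 1, -2).
v_2 = A·v_1 = (1, -2, 5).
v_3 = A·v_2 = (-2, 5, -5).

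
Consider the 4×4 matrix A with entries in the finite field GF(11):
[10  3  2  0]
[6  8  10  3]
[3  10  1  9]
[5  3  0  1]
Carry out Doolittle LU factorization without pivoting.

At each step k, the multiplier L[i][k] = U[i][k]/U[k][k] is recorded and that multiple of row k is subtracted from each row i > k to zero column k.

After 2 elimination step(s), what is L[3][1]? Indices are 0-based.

L[3][1] = 10

Step 1: pivot at (0,0) is 10.
  row1 ← row1 − (5)·row0  ⇒  L[1][0]=5, U row1=(0, 4, 0, 3)
  row2 ← row2 − (8)·row0  ⇒  L[2][0]=8, U row2=(0, 8, 7, 9)
  row3 ← row3 − (6)·row0  ⇒  L[3][0]=6, U row3=(0, 7, 10, 1)
Step 2: pivot at (1,1) is 4.
  row2 ← row2 − (2)·row1  ⇒  L[2][1]=2, U row2=(0, 0, 7, 3)
  row3 ← row3 − (10)·row1  ⇒  L[3][1]=10, U row3=(0, 0, 10, 4)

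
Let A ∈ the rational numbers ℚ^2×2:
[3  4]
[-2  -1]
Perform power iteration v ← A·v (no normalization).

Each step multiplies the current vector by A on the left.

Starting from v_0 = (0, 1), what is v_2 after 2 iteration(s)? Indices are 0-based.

v_2 = (8, -7)

v_0 = (0, 1).
v_1 = A·v_0 = (4, -1).
v_2 = A·v_1 = (8, -7).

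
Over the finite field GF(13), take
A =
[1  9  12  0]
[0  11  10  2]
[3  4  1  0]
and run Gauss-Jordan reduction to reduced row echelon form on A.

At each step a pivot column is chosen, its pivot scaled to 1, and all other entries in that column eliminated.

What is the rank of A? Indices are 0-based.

rank = 3

pivot(0,0)=1: scale R0 → (1, 9, 12, 0)
  clear (2,0): R2 −= (3)R0 → (0, 3, 4, 0)
pivot(1,1)=11: scale R1 → (0, 1, 8, 12)
  clear (0,1): R0 −= (9)R1 → (1, 0, 5, 9)
  clear (2,1): R2 −= (3)R1 → (0, 0, 6, 3)
pivot(2,2)=6: scale R2 → (0, 0, 1, 7)
  clear (0,2): R0 −= (5)R2 → (1, 0, 0, 0)
  clear (1,2): R1 −= (8)R2 → (0, 1, 0, 8)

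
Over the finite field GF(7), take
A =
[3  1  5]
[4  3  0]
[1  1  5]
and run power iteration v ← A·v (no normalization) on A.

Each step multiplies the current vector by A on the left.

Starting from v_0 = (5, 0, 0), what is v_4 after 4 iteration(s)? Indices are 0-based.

v_4 = (6, 6, 5)

v_0 = (5, 0, 0).
v_1 = A·v_0 = (1, 6, 5).
v_2 = A·v_1 = (6, 1, 4).
v_3 = A·v_2 = (4, 6, 6).
v_4 = A·v_3 = (6, 6, 5).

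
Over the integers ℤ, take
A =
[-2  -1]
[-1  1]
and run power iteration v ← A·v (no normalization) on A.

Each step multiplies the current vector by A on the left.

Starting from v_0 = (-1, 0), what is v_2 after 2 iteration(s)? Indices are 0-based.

v_0 = (-1, 0).
v_1 = A·v_0 = (2, 1).
v_2 = A·v_1 = (-5, -1).

v_2 = (-5, -1)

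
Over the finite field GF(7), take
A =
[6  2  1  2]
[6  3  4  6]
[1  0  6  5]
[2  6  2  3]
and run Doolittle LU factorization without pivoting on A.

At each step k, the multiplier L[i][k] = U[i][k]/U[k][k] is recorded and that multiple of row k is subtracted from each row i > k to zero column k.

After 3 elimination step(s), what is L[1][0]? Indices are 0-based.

L[1][0] = 1

Step 1: pivot at (0,0) is 6.
  row1 ← row1 − (1)·row0  ⇒  L[1][0]=1, U row1=(0, 1, 3, 4)
  row2 ← row2 − (6)·row0  ⇒  L[2][0]=6, U row2=(0, 2, 0, 0)
  row3 ← row3 − (5)·row0  ⇒  L[3][0]=5, U row3=(0, 3, 4, 0)
Step 2: pivot at (1,1) is 1.
  row2 ← row2 − (2)·row1  ⇒  L[2][1]=2, U row2=(0, 0, 1, 6)
  row3 ← row3 − (3)·row1  ⇒  L[3][1]=3, U row3=(0, 0, 2, 2)
Step 3: pivot at (2,2) is 1.
  row3 ← row3 − (2)·row2  ⇒  L[3][2]=2, U row3=(0, 0, 0, 4)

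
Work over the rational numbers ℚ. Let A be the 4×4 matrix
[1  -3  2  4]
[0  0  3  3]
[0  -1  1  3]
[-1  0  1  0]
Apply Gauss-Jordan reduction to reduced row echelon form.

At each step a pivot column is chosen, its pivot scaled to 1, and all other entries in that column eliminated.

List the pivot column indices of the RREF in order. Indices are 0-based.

pivot(0,0)=1: scale R0 → (1, -3, 2, 4)
  clear (3,0): R3 −= (-1)R0 → (0, -3, 3, 4)
pivot(1,1): swap R1↔R2
pivot(1,1)=-1: scale R1 → (0, 1, -1, -3)
  clear (0,1): R0 −= (-3)R1 → (1, 0, -1, -5)
  clear (3,1): R3 −= (-3)R1 → (0, 0, 0, -5)
pivot(2,2)=3: scale R2 → (0, 0, 1, 1)
  clear (0,2): R0 −= (-1)R2 → (1, 0, 0, -4)
  clear (1,2): R1 −= (-1)R2 → (0, 1, 0, -2)
pivot(3,3)=-5: scale R3 → (0, 0, 0, 1)
  clear (0,3): R0 −= (-4)R3 → (1, 0, 0, 0)
  clear (1,3): R1 −= (-2)R3 → (0, 1, 0, 0)
  clear (2,3): R2 −= (1)R3 → (0, 0, 1, 0)

pivot columns: 0, 1, 2, 3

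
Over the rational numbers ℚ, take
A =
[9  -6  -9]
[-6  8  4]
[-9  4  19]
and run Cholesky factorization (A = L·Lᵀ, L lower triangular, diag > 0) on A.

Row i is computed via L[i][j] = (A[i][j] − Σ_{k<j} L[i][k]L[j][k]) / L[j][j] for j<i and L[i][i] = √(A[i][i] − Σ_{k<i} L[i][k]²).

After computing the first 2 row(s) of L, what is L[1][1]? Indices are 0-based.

L[1][1] = 2

Step 1: L[0][0] = √(9) = 3.
  L[1][0] = (-6) / L[0][0] = -2.
Step 2: L[1][1] = √(4) = 2.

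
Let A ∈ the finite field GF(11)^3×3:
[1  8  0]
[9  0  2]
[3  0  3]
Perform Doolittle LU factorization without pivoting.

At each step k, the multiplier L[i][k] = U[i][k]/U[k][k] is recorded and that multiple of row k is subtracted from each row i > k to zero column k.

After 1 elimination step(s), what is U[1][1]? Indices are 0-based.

U[1][1] = 5

k=0: U[0][0]=1
  eliminate (1,0): mult=9, new row 1: (0, 5, 2); set L[1][0]=9
  eliminate (2,0): mult=3, new row 2: (0, 9, 3); set L[2][0]=3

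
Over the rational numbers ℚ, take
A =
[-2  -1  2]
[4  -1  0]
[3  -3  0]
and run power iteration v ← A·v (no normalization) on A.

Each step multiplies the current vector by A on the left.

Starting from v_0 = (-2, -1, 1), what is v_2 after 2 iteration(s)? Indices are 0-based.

v_2 = (-13, 35, 42)

v_0 = (-2, -1, 1).
v_1 = A·v_0 = (7, -7, -3).
v_2 = A·v_1 = (-13, 35, 42).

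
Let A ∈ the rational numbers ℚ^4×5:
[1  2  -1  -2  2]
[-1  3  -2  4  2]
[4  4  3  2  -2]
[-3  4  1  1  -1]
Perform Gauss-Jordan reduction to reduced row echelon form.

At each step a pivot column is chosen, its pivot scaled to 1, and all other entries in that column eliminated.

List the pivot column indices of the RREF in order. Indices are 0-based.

pivot(0,0)=1: scale R0 → (1, 2, -1, -2, 2)
  clear (1,0): R1 −= (-1)R0 → (0, 5, -3, 2, 4)
  clear (2,0): R2 −= (4)R0 → (0, -4, 7, 10, -10)
  clear (3,0): R3 −= (-3)R0 → (0, 10, -2, -5, 5)
pivot(1,1)=5: scale R1 → (0, 1, -3/5, 2/5, 4/5)
  clear (0,1): R0 −= (2)R1 → (1, 0, 1/5, -14/5, 2/5)
  clear (2,1): R2 −= (-4)R1 → (0, 0, 23/5, 58/5, -34/5)
  clear (3,1): R3 −= (10)R1 → (0, 0, 4, -9, -3)
pivot(2,2)=23/5: scale R2 → (0, 0, 1, 58/23, -34/23)
  clear (0,2): R0 −= (1/5)R2 → (1, 0, 0, -76/23, 16/23)
  clear (1,2): R1 −= (-3/5)R2 → (0, 1, 0, 44/23, -2/23)
  clear (3,2): R3 −= (4)R2 → (0, 0, 0, -439/23, 67/23)
pivot(3,3)=-439/23: scale R3 → (0, 0, 0, 1, -67/439)
  clear (0,3): R0 −= (-76/23)R3 → (1, 0, 0, 0, 84/439)
  clear (1,3): R1 −= (44/23)R3 → (0, 1, 0, 0, 90/439)
  clear (2,3): R2 −= (58/23)R3 → (0, 0, 1, 0, -480/439)

pivot columns: 0, 1, 2, 3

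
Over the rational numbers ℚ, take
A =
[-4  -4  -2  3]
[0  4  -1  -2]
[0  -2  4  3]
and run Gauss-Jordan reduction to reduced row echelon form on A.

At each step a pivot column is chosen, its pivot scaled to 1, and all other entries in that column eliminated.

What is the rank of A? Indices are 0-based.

rank = 3

step 1: normalize row 0 (÷-4) = (1, 1, 1/2, -3/4)
step 2: normalize row 1 (÷4) = (0, 1, -1/4, -1/2)
  row 0: subtract 1×row1 = (1, 0, 3/4, -1/4)
  row 2: subtract -2×row1 = (0, 0, 7/2, 2)
step 3: normalize row 2 (÷7/2) = (0, 0, 1, 4/7)
  row 0: subtract 3/4×row2 = (1, 0, 0, -19/28)
  row 1: subtract -1/4×row2 = (0, 1, 0, -5/14)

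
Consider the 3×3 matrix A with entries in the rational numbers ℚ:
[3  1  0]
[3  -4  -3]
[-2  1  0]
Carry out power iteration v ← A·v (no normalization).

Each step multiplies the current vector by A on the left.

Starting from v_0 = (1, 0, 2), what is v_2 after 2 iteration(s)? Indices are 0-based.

v_0 = (1, 0, 2).
v_1 = A·v_0 = (3, -3, -2).
v_2 = A·v_1 = (6, 27, -9).

v_2 = (6, 27, -9)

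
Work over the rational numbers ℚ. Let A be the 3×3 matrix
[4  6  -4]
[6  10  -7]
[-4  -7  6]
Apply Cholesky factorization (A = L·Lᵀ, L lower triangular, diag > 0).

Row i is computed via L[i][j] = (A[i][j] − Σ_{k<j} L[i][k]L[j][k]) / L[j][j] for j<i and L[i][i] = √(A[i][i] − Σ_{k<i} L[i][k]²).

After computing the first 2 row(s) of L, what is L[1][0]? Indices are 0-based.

Step 1: L[0][0] = √(4) = 2.
  L[1][0] = (6) / L[0][0] = 3.
Step 2: L[1][1] = √(1) = 1.

L[1][0] = 3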